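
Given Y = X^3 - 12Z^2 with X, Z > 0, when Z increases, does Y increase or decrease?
Y decreases

Taking the partial derivative:
∂Y/∂Z = -24Z

∂Y/∂Z = -24Z < 0 (assuming positive values)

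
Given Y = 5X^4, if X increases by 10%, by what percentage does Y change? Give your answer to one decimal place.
46.4%

For Y = 5X^4:
If X → X(1 + 0.1)
Then Y → Y · (1 + 0.1)^4
     = Y · 1.4641

Percentage change = ((1 + 0.1)^4 − 1) × 100% ≈ 46.4%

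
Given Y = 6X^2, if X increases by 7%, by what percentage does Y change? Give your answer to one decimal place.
14.5%

For Y = 6X^2:
If X → X(1 + 0.07)
Then Y → Y · (1 + 0.07)^2
     = Y · 1.1449

Percentage change = ((1 + 0.07)^2 − 1) × 100% ≈ 14.5%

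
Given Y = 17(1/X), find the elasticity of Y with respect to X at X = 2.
Elasticity = -1

Elasticity = (dY/dX) · (X/Y)

dY/dX = -17/X²
At X = 2: dY/dX = -17/4, Y = 17/2

Elasticity = (-17/4) · (2 / (17/2)) = -1

Interpretation: for a small percentage change in X, the percentage change in Y is approximately -1.00 times as large.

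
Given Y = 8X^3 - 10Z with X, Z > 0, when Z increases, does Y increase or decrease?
Y decreases

Taking the partial derivative:
∂Y/∂Z = -10

∂Y/∂Z = -10 < 0 (assuming positive values)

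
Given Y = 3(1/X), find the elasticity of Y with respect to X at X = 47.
Elasticity = -1

Elasticity = (dY/dX) · (X/Y)

dY/dX = -3/X²
At X = 47: dY/dX = -3/2209, Y = 3/47

Elasticity = (-3/2209) · (47 / (3/47)) = -1

Interpretation: for a small percentage change in X, the percentage change in Y is approximately -1.00 times as large.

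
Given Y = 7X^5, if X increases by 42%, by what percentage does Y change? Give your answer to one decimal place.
477.4%

For Y = 7X^5:
If X → X(1 + 0.42)
Then Y → Y · (1 + 0.42)^5
     ≈ Y · 5.7735

Percentage change = ((1 + 0.42)^5 − 1) × 100% ≈ 477.4%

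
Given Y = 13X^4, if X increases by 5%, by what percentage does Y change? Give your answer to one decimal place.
21.6%

For Y = 13X^4:
If X → X(1 + 0.05)
Then Y → Y · (1 + 0.05)^4
     ≈ Y · 1.2155

Percentage change = ((1 + 0.05)^4 − 1) × 100% ≈ 21.6%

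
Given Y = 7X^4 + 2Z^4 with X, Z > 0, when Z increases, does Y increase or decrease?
Y increases

Taking the partial derivative:
∂Y/∂Z = 8Z^3

∂Y/∂Z = 8Z^3 > 0 (assuming positive values)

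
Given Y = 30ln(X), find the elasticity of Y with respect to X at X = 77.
Elasticity = 1/ln(77) ≈ 0.2302

Elasticity = (dY/dX) · (X/Y)

dY/dX = 30/X
At X = 77: dY/dX = 30/77, Y = 30·ln(77)

Elasticity = (30/77) · (77 / (30·ln(77))) = 1/ln(77) ≈ 0.2302

Interpretation: for a small percentage change in X, the percentage change in Y is approximately 0.23 times as large.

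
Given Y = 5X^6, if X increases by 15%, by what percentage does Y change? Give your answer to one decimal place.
131.3%

For Y = 5X^6:
If X → X(1 + 0.15)
Then Y → Y · (1 + 0.15)^6
     ≈ Y · 2.3131

Percentage change = ((1 + 0.15)^6 − 1) × 100% ≈ 131.3%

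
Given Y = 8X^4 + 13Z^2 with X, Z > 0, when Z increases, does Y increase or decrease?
Y increases

Taking the partial derivative:
∂Y/∂Z = 26Z

∂Y/∂Z = 26Z > 0 (assuming positive values)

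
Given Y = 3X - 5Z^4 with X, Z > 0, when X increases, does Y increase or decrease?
Y increases

Taking the partial derivative:
∂Y/∂X = 3

∂Y/∂X = 3 > 0 (assuming positive values)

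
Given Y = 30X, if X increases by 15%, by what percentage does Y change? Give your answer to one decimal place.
15.0%

For Y = 30X:
If X → X(1 + 0.15)
Then Y → Y · (1 + 0.15)^1
     = Y · 1.1500

Percentage change = ((1 + 0.15)^1 − 1) × 100% = 15.0%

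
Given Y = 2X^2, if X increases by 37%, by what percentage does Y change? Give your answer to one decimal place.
87.7%

For Y = 2X^2:
If X → X(1 + 0.37)
Then Y → Y · (1 + 0.37)^2
     = Y · 1.8769

Percentage change = ((1 + 0.37)^2 − 1) × 100% ≈ 87.7%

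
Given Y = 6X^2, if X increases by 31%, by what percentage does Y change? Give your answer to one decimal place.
71.6%

For Y = 6X^2:
If X → X(1 + 0.31)
Then Y → Y · (1 + 0.31)^2
     = Y · 1.7161

Percentage change = ((1 + 0.31)^2 − 1) × 100% ≈ 71.6%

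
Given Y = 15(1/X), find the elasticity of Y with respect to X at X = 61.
Elasticity = -1

Elasticity = (dY/dX) · (X/Y)

dY/dX = -15/X²
At X = 61: dY/dX = -15/3721, Y = 15/61

Elasticity = (-15/3721) · (61 / (15/61)) = -1

Interpretation: for a small percentage change in X, the percentage change in Y is approximately -1.00 times as large.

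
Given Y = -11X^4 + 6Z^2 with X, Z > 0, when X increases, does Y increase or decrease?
Y decreases

Taking the partial derivative:
∂Y/∂X = -44X^3

∂Y/∂X = -44X^3 < 0 (assuming positive values)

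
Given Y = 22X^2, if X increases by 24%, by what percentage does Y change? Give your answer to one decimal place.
53.8%

For Y = 22X^2:
If X → X(1 + 0.24)
Then Y → Y · (1 + 0.24)^2
     = Y · 1.5376

Percentage change = ((1 + 0.24)^2 − 1) × 100% ≈ 53.8%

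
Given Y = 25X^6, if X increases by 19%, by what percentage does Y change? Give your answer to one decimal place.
184.0%

For Y = 25X^6:
If X → X(1 + 0.19)
Then Y → Y · (1 + 0.19)^6
     ≈ Y · 2.8398

Percentage change = ((1 + 0.19)^6 − 1) × 100% ≈ 184.0%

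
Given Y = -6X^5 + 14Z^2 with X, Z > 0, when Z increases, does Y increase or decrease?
Y increases

Taking the partial derivative:
∂Y/∂Z = 28Z

∂Y/∂Z = 28Z > 0 (assuming positive values)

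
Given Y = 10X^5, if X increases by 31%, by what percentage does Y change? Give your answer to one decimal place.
285.8%

For Y = 10X^5:
If X → X(1 + 0.31)
Then Y → Y · (1 + 0.31)^5
     ≈ Y · 3.8579

Percentage change = ((1 + 0.31)^5 − 1) × 100% ≈ 285.8%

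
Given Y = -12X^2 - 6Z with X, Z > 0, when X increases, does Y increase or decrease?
Y decreases

Taking the partial derivative:
∂Y/∂X = -24X

∂Y/∂X = -24X < 0 (assuming positive values)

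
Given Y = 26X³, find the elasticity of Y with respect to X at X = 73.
Elasticity = 3

Elasticity = (dY/dX) · (X/Y)

dY/dX = 78·X²
At X = 73: dY/dX = 415662, Y = 10114442

Elasticity = 415662 · (73 / 10114442) = 3

Interpretation: for a small percentage change in X, the percentage change in Y is approximately 3.00 times as large.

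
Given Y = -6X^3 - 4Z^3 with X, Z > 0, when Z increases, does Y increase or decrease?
Y decreases

Taking the partial derivative:
∂Y/∂Z = -12Z^2

∂Y/∂Z = -12Z^2 < 0 (assuming positive values)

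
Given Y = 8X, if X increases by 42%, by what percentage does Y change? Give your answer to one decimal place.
42.0%

For Y = 8X:
If X → X(1 + 0.42)
Then Y → Y · (1 + 0.42)^1
     = Y · 1.4200

Percentage change = ((1 + 0.42)^1 − 1) × 100% = 42.0%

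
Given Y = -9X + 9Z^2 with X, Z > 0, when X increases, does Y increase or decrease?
Y decreases

Taking the partial derivative:
∂Y/∂X = -9

∂Y/∂X = -9 < 0 (assuming positive values)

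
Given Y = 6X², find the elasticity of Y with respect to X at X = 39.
Elasticity = 2

Elasticity = (dY/dX) · (X/Y)

dY/dX = 12·X
At X = 39: dY/dX = 468, Y = 9126

Elasticity = 468 · (39 / 9126) = 2

Interpretation: for a small percentage change in X, the percentage change in Y is approximately 2.00 times as large.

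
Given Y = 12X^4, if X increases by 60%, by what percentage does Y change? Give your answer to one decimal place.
555.4%

For Y = 12X^4:
If X → X(1 + 0.6)
Then Y → Y · (1 + 0.6)^4
     = Y · 6.5536

Percentage change = ((1 + 0.6)^4 − 1) × 100% ≈ 555.4%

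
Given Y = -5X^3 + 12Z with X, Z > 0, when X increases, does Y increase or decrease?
Y decreases

Taking the partial derivative:
∂Y/∂X = -15X^2

∂Y/∂X = -15X^2 < 0 (assuming positive values)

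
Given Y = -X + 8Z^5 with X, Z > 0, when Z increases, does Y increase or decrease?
Y increases

Taking the partial derivative:
∂Y/∂Z = 40Z^4

∂Y/∂Z = 40Z^4 > 0 (assuming positive values)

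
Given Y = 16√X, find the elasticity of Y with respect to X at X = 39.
Elasticity = 1/2

Elasticity = (dY/dX) · (X/Y)

dY/dX = 8/√X
At X = 39: dY/dX = 8·√39/39, Y = 16·√39

Elasticity = (8·√39/39) · (39 / (16·√39)) = 1/2

Interpretation: for a small percentage change in X, the percentage change in Y is approximately 0.50 times as large.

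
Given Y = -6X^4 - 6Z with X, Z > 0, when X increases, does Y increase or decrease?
Y decreases

Taking the partial derivative:
∂Y/∂X = -24X^3

∂Y/∂X = -24X^3 < 0 (assuming positive values)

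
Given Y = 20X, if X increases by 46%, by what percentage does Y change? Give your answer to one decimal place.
46.0%

For Y = 20X:
If X → X(1 + 0.46)
Then Y → Y · (1 + 0.46)^1
     = Y · 1.4600

Percentage change = ((1 + 0.46)^1 − 1) × 100% = 46.0%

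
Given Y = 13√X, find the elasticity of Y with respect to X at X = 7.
Elasticity = 1/2

Elasticity = (dY/dX) · (X/Y)

dY/dX = 13/(2·√X)
At X = 7: dY/dX = 13·√7/14, Y = 13·√7

Elasticity = (13·√7/14) · (7 / (13·√7)) = 1/2

Interpretation: for a small percentage change in X, the percentage change in Y is approximately 0.50 times as large.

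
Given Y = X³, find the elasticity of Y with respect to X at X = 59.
Elasticity = 3

Elasticity = (dY/dX) · (X/Y)

dY/dX = 3·X²
At X = 59: dY/dX = 10443, Y = 205379

Elasticity = 10443 · (59 / 205379) = 3

Interpretation: for a small percentage change in X, the percentage change in Y is approximately 3.00 times as large.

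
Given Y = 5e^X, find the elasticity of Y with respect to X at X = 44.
Elasticity = 44

Elasticity = (dY/dX) · (X/Y)

dY/dX = 5·e^X
At X = 44: dY/dX = 5·e^44, Y = 5·e^44

Elasticity = (5·e^44) · (44 / (5·e^44)) = 44

Interpretation: for a small percentage change in X, the percentage change in Y is approximately 44.00 times as large.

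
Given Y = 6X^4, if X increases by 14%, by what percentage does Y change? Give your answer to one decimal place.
68.9%

For Y = 6X^4:
If X → X(1 + 0.14)
Then Y → Y · (1 + 0.14)^4
     ≈ Y · 1.6890

Percentage change = ((1 + 0.14)^4 − 1) × 100% ≈ 68.9%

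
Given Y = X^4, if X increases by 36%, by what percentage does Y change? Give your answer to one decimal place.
242.1%

For Y = X^4:
If X → X(1 + 0.36)
Then Y → Y · (1 + 0.36)^4
     ≈ Y · 3.4210

Percentage change = ((1 + 0.36)^4 − 1) × 100% ≈ 242.1%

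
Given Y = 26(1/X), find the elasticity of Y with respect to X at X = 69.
Elasticity = -1

Elasticity = (dY/dX) · (X/Y)

dY/dX = -26/X²
At X = 69: dY/dX = -26/4761, Y = 26/69

Elasticity = (-26/4761) · (69 / (26/69)) = -1

Interpretation: for a small percentage change in X, the percentage change in Y is approximately -1.00 times as large.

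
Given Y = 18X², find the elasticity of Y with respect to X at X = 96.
Elasticity = 2

Elasticity = (dY/dX) · (X/Y)

dY/dX = 36·X
At X = 96: dY/dX = 3456, Y = 165888

Elasticity = 3456 · (96 / 165888) = 2

Interpretation: for a small percentage change in X, the percentage change in Y is approximately 2.00 times as large.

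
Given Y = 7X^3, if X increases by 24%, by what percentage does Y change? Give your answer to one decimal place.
90.7%

For Y = 7X^3:
If X → X(1 + 0.24)
Then Y → Y · (1 + 0.24)^3
     ≈ Y · 1.9066

Percentage change = ((1 + 0.24)^3 − 1) × 100% ≈ 90.7%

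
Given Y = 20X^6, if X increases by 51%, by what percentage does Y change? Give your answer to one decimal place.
1085.4%

For Y = 20X^6:
If X → X(1 + 0.51)
Then Y → Y · (1 + 0.51)^6
     ≈ Y · 11.8539

Percentage change = ((1 + 0.51)^6 − 1) × 100% ≈ 1085.4%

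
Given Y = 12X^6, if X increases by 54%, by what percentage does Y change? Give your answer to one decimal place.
1233.9%

For Y = 12X^6:
If X → X(1 + 0.54)
Then Y → Y · (1 + 0.54)^6
     ≈ Y · 13.3390

Percentage change = ((1 + 0.54)^6 − 1) × 100% ≈ 1233.9%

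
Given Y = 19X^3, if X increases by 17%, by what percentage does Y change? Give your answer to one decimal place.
60.2%

For Y = 19X^3:
If X → X(1 + 0.17)
Then Y → Y · (1 + 0.17)^3
     ≈ Y · 1.6016

Percentage change = ((1 + 0.17)^3 − 1) × 100% ≈ 60.2%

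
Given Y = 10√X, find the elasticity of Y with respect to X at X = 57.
Elasticity = 1/2

Elasticity = (dY/dX) · (X/Y)

dY/dX = 5/√X
At X = 57: dY/dX = 5·√57/57, Y = 10·√57

Elasticity = (5·√57/57) · (57 / (10·√57)) = 1/2

Interpretation: for a small percentage change in X, the percentage change in Y is approximately 0.50 times as large.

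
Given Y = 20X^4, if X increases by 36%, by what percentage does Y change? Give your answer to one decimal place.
242.1%

For Y = 20X^4:
If X → X(1 + 0.36)
Then Y → Y · (1 + 0.36)^4
     ≈ Y · 3.4210

Percentage change = ((1 + 0.36)^4 − 1) × 100% ≈ 242.1%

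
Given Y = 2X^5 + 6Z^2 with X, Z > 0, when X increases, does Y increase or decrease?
Y increases

Taking the partial derivative:
∂Y/∂X = 10X^4

∂Y/∂X = 10X^4 > 0 (assuming positive values)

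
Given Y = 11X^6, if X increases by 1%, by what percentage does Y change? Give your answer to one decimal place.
6.2%

For Y = 11X^6:
If X → X(1 + 0.01)
Then Y → Y · (1 + 0.01)^6
     ≈ Y · 1.0615

Percentage change = ((1 + 0.01)^6 − 1) × 100% ≈ 6.2%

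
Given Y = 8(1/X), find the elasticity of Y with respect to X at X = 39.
Elasticity = -1

Elasticity = (dY/dX) · (X/Y)

dY/dX = -8/X²
At X = 39: dY/dX = -8/1521, Y = 8/39

Elasticity = (-8/1521) · (39 / (8/39)) = -1

Interpretation: for a small percentage change in X, the percentage change in Y is approximately -1.00 times as large.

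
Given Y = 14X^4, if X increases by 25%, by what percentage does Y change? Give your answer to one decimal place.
144.1%

For Y = 14X^4:
If X → X(1 + 0.25)
Then Y → Y · (1 + 0.25)^4
     ≈ Y · 2.4414

Percentage change = ((1 + 0.25)^4 − 1) × 100% ≈ 144.1%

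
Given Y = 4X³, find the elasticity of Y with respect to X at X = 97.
Elasticity = 3

Elasticity = (dY/dX) · (X/Y)

dY/dX = 12·X²
At X = 97: dY/dX = 112908, Y = 3650692

Elasticity = 112908 · (97 / 3650692) = 3

Interpretation: for a small percentage change in X, the percentage change in Y is approximately 3.00 times as large.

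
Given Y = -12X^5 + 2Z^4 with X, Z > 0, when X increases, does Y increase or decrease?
Y decreases

Taking the partial derivative:
∂Y/∂X = -60X^4

∂Y/∂X = -60X^4 < 0 (assuming positive values)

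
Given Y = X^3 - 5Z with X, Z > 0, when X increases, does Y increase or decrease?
Y increases

Taking the partial derivative:
∂Y/∂X = 3X^2

∂Y/∂X = 3X^2 > 0 (assuming positive values)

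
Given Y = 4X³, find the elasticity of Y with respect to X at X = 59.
Elasticity = 3

Elasticity = (dY/dX) · (X/Y)

dY/dX = 12·X²
At X = 59: dY/dX = 41772, Y = 821516

Elasticity = 41772 · (59 / 821516) = 3

Interpretation: for a small percentage change in X, the percentage change in Y is approximately 3.00 times as large.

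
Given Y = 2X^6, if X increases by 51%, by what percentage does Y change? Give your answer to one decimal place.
1085.4%

For Y = 2X^6:
If X → X(1 + 0.51)
Then Y → Y · (1 + 0.51)^6
     ≈ Y · 11.8539

Percentage change = ((1 + 0.51)^6 − 1) × 100% ≈ 1085.4%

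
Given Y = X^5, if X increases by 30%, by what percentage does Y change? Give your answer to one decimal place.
271.3%

For Y = X^5:
If X → X(1 + 0.3)
Then Y → Y · (1 + 0.3)^5
     ≈ Y · 3.7129

Percentage change = ((1 + 0.3)^5 − 1) × 100% ≈ 271.3%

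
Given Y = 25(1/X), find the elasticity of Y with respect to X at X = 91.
Elasticity = -1

Elasticity = (dY/dX) · (X/Y)

dY/dX = -25/X²
At X = 91: dY/dX = -25/8281, Y = 25/91

Elasticity = (-25/8281) · (91 / (25/91)) = -1

Interpretation: for a small percentage change in X, the percentage change in Y is approximately -1.00 times as large.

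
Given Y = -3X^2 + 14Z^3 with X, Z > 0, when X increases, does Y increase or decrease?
Y decreases

Taking the partial derivative:
∂Y/∂X = -6X

∂Y/∂X = -6X < 0 (assuming positive values)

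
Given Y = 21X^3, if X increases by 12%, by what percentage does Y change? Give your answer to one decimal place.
40.5%

For Y = 21X^3:
If X → X(1 + 0.12)
Then Y → Y · (1 + 0.12)^3
     ≈ Y · 1.4049

Percentage change = ((1 + 0.12)^3 − 1) × 100% ≈ 40.5%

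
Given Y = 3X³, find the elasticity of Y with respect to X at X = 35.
Elasticity = 3

Elasticity = (dY/dX) · (X/Y)

dY/dX = 9·X²
At X = 35: dY/dX = 11025, Y = 128625

Elasticity = 11025 · (35 / 128625) = 3

Interpretation: for a small percentage change in X, the percentage change in Y is approximately 3.00 times as large.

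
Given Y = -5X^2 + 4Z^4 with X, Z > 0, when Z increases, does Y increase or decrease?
Y increases

Taking the partial derivative:
∂Y/∂Z = 16Z^3

∂Y/∂Z = 16Z^3 > 0 (assuming positive values)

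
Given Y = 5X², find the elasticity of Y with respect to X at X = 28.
Elasticity = 2

Elasticity = (dY/dX) · (X/Y)

dY/dX = 10·X
At X = 28: dY/dX = 280, Y = 3920

Elasticity = 280 · (28 / 3920) = 2

Interpretation: for a small percentage change in X, the percentage change in Y is approximately 2.00 times as large.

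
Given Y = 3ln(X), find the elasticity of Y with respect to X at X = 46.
Elasticity = 1/ln(46) ≈ 0.2612

Elasticity = (dY/dX) · (X/Y)

dY/dX = 3/X
At X = 46: dY/dX = 3/46, Y = 3·ln(46)

Elasticity = (3/46) · (46 / (3·ln(46))) = 1/ln(46) ≈ 0.2612

Interpretation: for a small percentage change in X, the percentage change in Y is approximately 0.26 times as large.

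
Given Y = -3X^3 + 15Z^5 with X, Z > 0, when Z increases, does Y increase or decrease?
Y increases

Taking the partial derivative:
∂Y/∂Z = 75Z^4

∂Y/∂Z = 75Z^4 > 0 (assuming positive values)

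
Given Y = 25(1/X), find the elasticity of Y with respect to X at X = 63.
Elasticity = -1

Elasticity = (dY/dX) · (X/Y)

dY/dX = -25/X²
At X = 63: dY/dX = -25/3969, Y = 25/63

Elasticity = (-25/3969) · (63 / (25/63)) = -1

Interpretation: for a small percentage change in X, the percentage change in Y is approximately -1.00 times as large.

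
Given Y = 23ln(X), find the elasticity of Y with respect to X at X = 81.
Elasticity = 1/ln(81) ≈ 0.2276

Elasticity = (dY/dX) · (X/Y)

dY/dX = 23/X
At X = 81: dY/dX = 23/81, Y = 23·ln(81)

Elasticity = (23/81) · (81 / (23·ln(81))) = 1/ln(81) ≈ 0.2276

Interpretation: for a small percentage change in X, the percentage change in Y is approximately 0.23 times as large.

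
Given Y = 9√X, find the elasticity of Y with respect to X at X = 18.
Elasticity = 1/2

Elasticity = (dY/dX) · (X/Y)

dY/dX = 9/(2·√X)
At X = 18: dY/dX = 3·√2/4, Y = 27·√2

Elasticity = (3·√2/4) · (18 / (27·√2)) = 1/2

Interpretation: for a small percentage change in X, the percentage change in Y is approximately 0.50 times as large.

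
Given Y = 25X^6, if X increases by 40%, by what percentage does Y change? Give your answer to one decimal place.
653.0%

For Y = 25X^6:
If X → X(1 + 0.4)
Then Y → Y · (1 + 0.4)^6
     ≈ Y · 7.5295

Percentage change = ((1 + 0.4)^6 − 1) × 100% ≈ 653.0%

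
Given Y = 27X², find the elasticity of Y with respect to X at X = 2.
Elasticity = 2

Elasticity = (dY/dX) · (X/Y)

dY/dX = 54·X
At X = 2: dY/dX = 108, Y = 108

Elasticity = 108 · (2 / 108) = 2

Interpretation: for a small percentage change in X, the percentage change in Y is approximately 2.00 times as large.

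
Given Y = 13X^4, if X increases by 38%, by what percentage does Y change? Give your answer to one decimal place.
262.7%

For Y = 13X^4:
If X → X(1 + 0.38)
Then Y → Y · (1 + 0.38)^4
     ≈ Y · 3.6267

Percentage change = ((1 + 0.38)^4 − 1) × 100% ≈ 262.7%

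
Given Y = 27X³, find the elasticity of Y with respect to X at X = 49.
Elasticity = 3

Elasticity = (dY/dX) · (X/Y)

dY/dX = 81·X²
At X = 49: dY/dX = 194481, Y = 3176523

Elasticity = 194481 · (49 / 3176523) = 3

Interpretation: for a small percentage change in X, the percentage change in Y is approximately 3.00 times as large.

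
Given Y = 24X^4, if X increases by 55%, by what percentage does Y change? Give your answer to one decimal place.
477.2%

For Y = 24X^4:
If X → X(1 + 0.55)
Then Y → Y · (1 + 0.55)^4
     ≈ Y · 5.7720

Percentage change = ((1 + 0.55)^4 − 1) × 100% ≈ 477.2%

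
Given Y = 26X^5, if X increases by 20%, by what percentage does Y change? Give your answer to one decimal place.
148.8%

For Y = 26X^5:
If X → X(1 + 0.2)
Then Y → Y · (1 + 0.2)^5
     ≈ Y · 2.4883

Percentage change = ((1 + 0.2)^5 − 1) × 100% ≈ 148.8%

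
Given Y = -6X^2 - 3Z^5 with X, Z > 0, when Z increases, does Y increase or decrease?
Y decreases

Taking the partial derivative:
∂Y/∂Z = -15Z^4

∂Y/∂Z = -15Z^4 < 0 (assuming positive values)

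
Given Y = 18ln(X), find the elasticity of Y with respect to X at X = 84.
Elasticity = 1/ln(84) ≈ 0.2257

Elasticity = (dY/dX) · (X/Y)

dY/dX = 18/X
At X = 84: dY/dX = 3/14, Y = 18·ln(84)

Elasticity = (3/14) · (84 / (18·ln(84))) = 1/ln(84) ≈ 0.2257

Interpretation: for a small percentage change in X, the percentage change in Y is approximately 0.23 times as large.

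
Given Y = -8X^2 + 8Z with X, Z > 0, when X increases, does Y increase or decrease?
Y decreases

Taking the partial derivative:
∂Y/∂X = -16X

∂Y/∂X = -16X < 0 (assuming positive values)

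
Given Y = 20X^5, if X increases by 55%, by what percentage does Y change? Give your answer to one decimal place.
794.7%

For Y = 20X^5:
If X → X(1 + 0.55)
Then Y → Y · (1 + 0.55)^5
     ≈ Y · 8.9466

Percentage change = ((1 + 0.55)^5 − 1) × 100% ≈ 794.7%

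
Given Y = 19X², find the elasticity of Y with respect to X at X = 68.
Elasticity = 2

Elasticity = (dY/dX) · (X/Y)

dY/dX = 38·X
At X = 68: dY/dX = 2584, Y = 87856

Elasticity = 2584 · (68 / 87856) = 2

Interpretation: for a small percentage change in X, the percentage change in Y is approximately 2.00 times as large.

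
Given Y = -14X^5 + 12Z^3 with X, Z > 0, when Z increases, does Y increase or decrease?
Y increases

Taking the partial derivative:
∂Y/∂Z = 36Z^2

∂Y/∂Z = 36Z^2 > 0 (assuming positive values)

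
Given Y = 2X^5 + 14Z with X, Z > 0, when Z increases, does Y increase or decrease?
Y increases

Taking the partial derivative:
∂Y/∂Z = 14

∂Y/∂Z = 14 > 0 (assuming positive values)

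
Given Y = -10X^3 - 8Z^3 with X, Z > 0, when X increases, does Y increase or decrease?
Y decreases

Taking the partial derivative:
∂Y/∂X = -30X^2

∂Y/∂X = -30X^2 < 0 (assuming positive values)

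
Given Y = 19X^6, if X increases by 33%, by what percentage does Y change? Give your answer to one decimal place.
453.5%

For Y = 19X^6:
If X → X(1 + 0.33)
Then Y → Y · (1 + 0.33)^6
     ≈ Y · 5.5349

Percentage change = ((1 + 0.33)^6 − 1) × 100% ≈ 453.5%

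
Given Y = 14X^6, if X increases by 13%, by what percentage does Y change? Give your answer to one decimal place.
108.2%

For Y = 14X^6:
If X → X(1 + 0.13)
Then Y → Y · (1 + 0.13)^6
     ≈ Y · 2.0820

Percentage change = ((1 + 0.13)^6 − 1) × 100% ≈ 108.2%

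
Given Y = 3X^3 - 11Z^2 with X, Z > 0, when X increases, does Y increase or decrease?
Y increases

Taking the partial derivative:
∂Y/∂X = 9X^2

∂Y/∂X = 9X^2 > 0 (assuming positive values)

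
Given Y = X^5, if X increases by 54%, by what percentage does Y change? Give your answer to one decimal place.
766.2%

For Y = X^5:
If X → X(1 + 0.54)
Then Y → Y · (1 + 0.54)^5
     ≈ Y · 8.6617

Percentage change = ((1 + 0.54)^5 − 1) × 100% ≈ 766.2%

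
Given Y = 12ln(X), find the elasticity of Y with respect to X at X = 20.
Elasticity = 1/ln(20) ≈ 0.3338

Elasticity = (dY/dX) · (X/Y)

dY/dX = 12/X
At X = 20: dY/dX = 3/5, Y = 12·ln(20)

Elasticity = (3/5) · (20 / (12·ln(20))) = 1/ln(20) ≈ 0.3338

Interpretation: for a small percentage change in X, the percentage change in Y is approximately 0.33 times as large.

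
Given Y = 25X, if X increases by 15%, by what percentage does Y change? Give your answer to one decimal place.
15.0%

For Y = 25X:
If X → X(1 + 0.15)
Then Y → Y · (1 + 0.15)^1
     = Y · 1.1500

Percentage change = ((1 + 0.15)^1 − 1) × 100% = 15.0%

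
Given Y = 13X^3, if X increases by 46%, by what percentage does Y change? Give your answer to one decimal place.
211.2%

For Y = 13X^3:
If X → X(1 + 0.46)
Then Y → Y · (1 + 0.46)^3
     ≈ Y · 3.1121

Percentage change = ((1 + 0.46)^3 − 1) × 100% ≈ 211.2%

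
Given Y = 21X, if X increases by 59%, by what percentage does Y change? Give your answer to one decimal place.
59.0%

For Y = 21X:
If X → X(1 + 0.59)
Then Y → Y · (1 + 0.59)^1
     = Y · 1.5900

Percentage change = ((1 + 0.59)^1 − 1) × 100% = 59.0%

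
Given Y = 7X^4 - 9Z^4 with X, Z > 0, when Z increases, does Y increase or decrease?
Y decreases

Taking the partial derivative:
∂Y/∂Z = -36Z^3

∂Y/∂Z = -36Z^3 < 0 (assuming positive values)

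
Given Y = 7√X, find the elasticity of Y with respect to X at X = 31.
Elasticity = 1/2

Elasticity = (dY/dX) · (X/Y)

dY/dX = 7/(2·√X)
At X = 31: dY/dX = 7·√31/62, Y = 7·√31

Elasticity = (7·√31/62) · (31 / (7·√31)) = 1/2

Interpretation: for a small percentage change in X, the percentage change in Y is approximately 0.50 times as large.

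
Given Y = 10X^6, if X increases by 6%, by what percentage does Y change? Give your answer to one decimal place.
41.9%

For Y = 10X^6:
If X → X(1 + 0.06)
Then Y → Y · (1 + 0.06)^6
     ≈ Y · 1.4185

Percentage change = ((1 + 0.06)^6 − 1) × 100% ≈ 41.9%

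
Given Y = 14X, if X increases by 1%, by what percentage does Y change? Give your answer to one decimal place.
1.0%

For Y = 14X:
If X → X(1 + 0.01)
Then Y → Y · (1 + 0.01)^1
     = Y · 1.0100

Percentage change = ((1 + 0.01)^1 − 1) × 100% = 1.0%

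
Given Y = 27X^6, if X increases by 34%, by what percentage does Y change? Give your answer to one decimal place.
478.9%

For Y = 27X^6:
If X → X(1 + 0.34)
Then Y → Y · (1 + 0.34)^6
     ≈ Y · 5.7893

Percentage change = ((1 + 0.34)^6 − 1) × 100% ≈ 478.9%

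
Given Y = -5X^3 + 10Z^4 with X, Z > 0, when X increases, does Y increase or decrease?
Y decreases

Taking the partial derivative:
∂Y/∂X = -15X^2

∂Y/∂X = -15X^2 < 0 (assuming positive values)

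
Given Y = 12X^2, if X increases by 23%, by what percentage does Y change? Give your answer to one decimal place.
51.3%

For Y = 12X^2:
If X → X(1 + 0.23)
Then Y → Y · (1 + 0.23)^2
     = Y · 1.5129

Percentage change = ((1 + 0.23)^2 − 1) × 100% ≈ 51.3%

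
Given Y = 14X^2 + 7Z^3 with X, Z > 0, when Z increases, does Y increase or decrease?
Y increases

Taking the partial derivative:
∂Y/∂Z = 21Z^2

∂Y/∂Z = 21Z^2 > 0 (assuming positive values)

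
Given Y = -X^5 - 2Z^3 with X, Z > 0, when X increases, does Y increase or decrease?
Y decreases

Taking the partial derivative:
∂Y/∂X = -5X^4

∂Y/∂X = -5X^4 < 0 (assuming positive values)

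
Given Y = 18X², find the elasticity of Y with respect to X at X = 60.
Elasticity = 2

Elasticity = (dY/dX) · (X/Y)

dY/dX = 36·X
At X = 60: dY/dX = 2160, Y = 64800

Elasticity = 2160 · (60 / 64800) = 2

Interpretation: for a small percentage change in X, the percentage change in Y is approximately 2.00 times as large.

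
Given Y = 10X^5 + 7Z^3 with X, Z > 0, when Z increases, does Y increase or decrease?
Y increases

Taking the partial derivative:
∂Y/∂Z = 21Z^2

∂Y/∂Z = 21Z^2 > 0 (assuming positive values)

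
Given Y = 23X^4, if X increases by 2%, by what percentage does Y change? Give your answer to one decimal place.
8.2%

For Y = 23X^4:
If X → X(1 + 0.02)
Then Y → Y · (1 + 0.02)^4
     ≈ Y · 1.0824

Percentage change = ((1 + 0.02)^4 − 1) × 100% ≈ 8.2%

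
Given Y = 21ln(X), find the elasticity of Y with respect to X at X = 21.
Elasticity = 1/ln(21) ≈ 0.3285

Elasticity = (dY/dX) · (X/Y)

dY/dX = 21/X
At X = 21: dY/dX = 1, Y = 21·ln(21)

Elasticity = 1 · (21 / (21·ln(21))) = 1/ln(21) ≈ 0.3285

Interpretation: for a small percentage change in X, the percentage change in Y is approximately 0.33 times as large.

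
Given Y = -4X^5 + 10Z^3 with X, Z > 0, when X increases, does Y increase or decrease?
Y decreases

Taking the partial derivative:
∂Y/∂X = -20X^4

∂Y/∂X = -20X^4 < 0 (assuming positive values)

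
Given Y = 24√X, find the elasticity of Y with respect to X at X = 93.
Elasticity = 1/2

Elasticity = (dY/dX) · (X/Y)

dY/dX = 12/√X
At X = 93: dY/dX = 4·√93/31, Y = 24·√93

Elasticity = (4·√93/31) · (93 / (24·√93)) = 1/2

Interpretation: for a small percentage change in X, the percentage change in Y is approximately 0.50 times as large.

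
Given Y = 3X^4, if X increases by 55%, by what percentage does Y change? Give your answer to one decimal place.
477.2%

For Y = 3X^4:
If X → X(1 + 0.55)
Then Y → Y · (1 + 0.55)^4
     ≈ Y · 5.7720

Percentage change = ((1 + 0.55)^4 − 1) × 100% ≈ 477.2%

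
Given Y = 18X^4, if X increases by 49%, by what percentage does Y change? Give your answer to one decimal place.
392.9%

For Y = 18X^4:
If X → X(1 + 0.49)
Then Y → Y · (1 + 0.49)^4
     ≈ Y · 4.9288

Percentage change = ((1 + 0.49)^4 − 1) × 100% ≈ 392.9%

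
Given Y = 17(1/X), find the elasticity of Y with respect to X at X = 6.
Elasticity = -1

Elasticity = (dY/dX) · (X/Y)

dY/dX = -17/X²
At X = 6: dY/dX = -17/36, Y = 17/6

Elasticity = (-17/36) · (6 / (17/6)) = -1

Interpretation: for a small percentage change in X, the percentage change in Y is approximately -1.00 times as large.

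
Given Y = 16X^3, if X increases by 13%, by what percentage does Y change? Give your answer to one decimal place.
44.3%

For Y = 16X^3:
If X → X(1 + 0.13)
Then Y → Y · (1 + 0.13)^3
     ≈ Y · 1.4429

Percentage change = ((1 + 0.13)^3 − 1) × 100% ≈ 44.3%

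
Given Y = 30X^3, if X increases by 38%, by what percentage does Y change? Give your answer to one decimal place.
162.8%

For Y = 30X^3:
If X → X(1 + 0.38)
Then Y → Y · (1 + 0.38)^3
     ≈ Y · 2.6281

Percentage change = ((1 + 0.38)^3 − 1) × 100% ≈ 162.8%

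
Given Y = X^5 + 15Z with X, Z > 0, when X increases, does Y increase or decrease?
Y increases

Taking the partial derivative:
∂Y/∂X = 5X^4

∂Y/∂X = 5X^4 > 0 (assuming positive values)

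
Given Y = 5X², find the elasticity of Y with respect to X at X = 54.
Elasticity = 2

Elasticity = (dY/dX) · (X/Y)

dY/dX = 10·X
At X = 54: dY/dX = 540, Y = 14580

Elasticity = 540 · (54 / 14580) = 2

Interpretation: for a small percentage change in X, the percentage change in Y is approximately 2.00 times as large.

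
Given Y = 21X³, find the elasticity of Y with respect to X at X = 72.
Elasticity = 3

Elasticity = (dY/dX) · (X/Y)

dY/dX = 63·X²
At X = 72: dY/dX = 326592, Y = 7838208

Elasticity = 326592 · (72 / 7838208) = 3

Interpretation: for a small percentage change in X, the percentage change in Y is approximately 3.00 times as large.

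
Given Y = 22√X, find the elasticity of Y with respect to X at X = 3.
Elasticity = 1/2

Elasticity = (dY/dX) · (X/Y)

dY/dX = 11/√X
At X = 3: dY/dX = 11·√3/3, Y = 22·√3

Elasticity = (11·√3/3) · (3 / (22·√3)) = 1/2

Interpretation: for a small percentage change in X, the percentage change in Y is approximately 0.50 times as large.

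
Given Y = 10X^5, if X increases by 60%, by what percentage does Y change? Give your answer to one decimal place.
948.6%

For Y = 10X^5:
If X → X(1 + 0.6)
Then Y → Y · (1 + 0.6)^5
     ≈ Y · 10.4858

Percentage change = ((1 + 0.6)^5 − 1) × 100% ≈ 948.6%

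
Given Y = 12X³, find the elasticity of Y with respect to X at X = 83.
Elasticity = 3

Elasticity = (dY/dX) · (X/Y)

dY/dX = 36·X²
At X = 83: dY/dX = 248004, Y = 6861444

Elasticity = 248004 · (83 / 6861444) = 3

Interpretation: for a small percentage change in X, the percentage change in Y is approximately 3.00 times as large.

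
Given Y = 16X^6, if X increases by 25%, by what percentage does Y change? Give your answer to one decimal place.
281.5%

For Y = 16X^6:
If X → X(1 + 0.25)
Then Y → Y · (1 + 0.25)^6
     ≈ Y · 3.8147

Percentage change = ((1 + 0.25)^6 − 1) × 100% ≈ 281.5%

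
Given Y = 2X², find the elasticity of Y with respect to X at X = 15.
Elasticity = 2

Elasticity = (dY/dX) · (X/Y)

dY/dX = 4·X
At X = 15: dY/dX = 60, Y = 450

Elasticity = 60 · (15 / 450) = 2

Interpretation: for a small percentage change in X, the percentage change in Y is approximately 2.00 times as large.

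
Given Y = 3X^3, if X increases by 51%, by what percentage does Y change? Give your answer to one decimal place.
244.3%

For Y = 3X^3:
If X → X(1 + 0.51)
Then Y → Y · (1 + 0.51)^3
     ≈ Y · 3.4430

Percentage change = ((1 + 0.51)^3 − 1) × 100% ≈ 244.3%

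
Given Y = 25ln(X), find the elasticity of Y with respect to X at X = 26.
Elasticity = 1/ln(26) ≈ 0.3069

Elasticity = (dY/dX) · (X/Y)

dY/dX = 25/X
At X = 26: dY/dX = 25/26, Y = 25·ln(26)

Elasticity = (25/26) · (26 / (25·ln(26))) = 1/ln(26) ≈ 0.3069

Interpretation: for a small percentage change in X, the percentage change in Y is approximately 0.31 times as large.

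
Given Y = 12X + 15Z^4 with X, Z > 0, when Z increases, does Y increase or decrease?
Y increases

Taking the partial derivative:
∂Y/∂Z = 60Z^3

∂Y/∂Z = 60Z^3 > 0 (assuming positive values)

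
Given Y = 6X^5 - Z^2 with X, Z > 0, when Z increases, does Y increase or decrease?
Y decreases

Taking the partial derivative:
∂Y/∂Z = -2Z

∂Y/∂Z = -2Z < 0 (assuming positive values)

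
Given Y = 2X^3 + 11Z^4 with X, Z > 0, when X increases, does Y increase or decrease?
Y increases

Taking the partial derivative:
∂Y/∂X = 6X^2

∂Y/∂X = 6X^2 > 0 (assuming positive values)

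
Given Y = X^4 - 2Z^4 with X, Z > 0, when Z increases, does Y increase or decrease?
Y decreases

Taking the partial derivative:
∂Y/∂Z = -8Z^3

∂Y/∂Z = -8Z^3 < 0 (assuming positive values)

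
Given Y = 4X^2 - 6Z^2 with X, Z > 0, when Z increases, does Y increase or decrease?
Y decreases

Taking the partial derivative:
∂Y/∂Z = -12Z

∂Y/∂Z = -12Z < 0 (assuming positive values)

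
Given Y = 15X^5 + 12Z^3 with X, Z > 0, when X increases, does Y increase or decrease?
Y increases

Taking the partial derivative:
∂Y/∂X = 75X^4

∂Y/∂X = 75X^4 > 0 (assuming positive values)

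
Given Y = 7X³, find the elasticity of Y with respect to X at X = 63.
Elasticity = 3

Elasticity = (dY/dX) · (X/Y)

dY/dX = 21·X²
At X = 63: dY/dX = 83349, Y = 1750329

Elasticity = 83349 · (63 / 1750329) = 3

Interpretation: for a small percentage change in X, the percentage change in Y is approximately 3.00 times as large.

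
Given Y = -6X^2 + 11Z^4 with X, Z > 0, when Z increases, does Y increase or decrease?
Y increases

Taking the partial derivative:
∂Y/∂Z = 44Z^3

∂Y/∂Z = 44Z^3 > 0 (assuming positive values)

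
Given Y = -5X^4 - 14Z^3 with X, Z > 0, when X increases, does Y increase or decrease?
Y decreases

Taking the partial derivative:
∂Y/∂X = -20X^3

∂Y/∂X = -20X^3 < 0 (assuming positive values)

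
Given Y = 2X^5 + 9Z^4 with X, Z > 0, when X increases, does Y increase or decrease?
Y increases

Taking the partial derivative:
∂Y/∂X = 10X^4

∂Y/∂X = 10X^4 > 0 (assuming positive values)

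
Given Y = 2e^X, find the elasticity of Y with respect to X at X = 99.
Elasticity = 99

Elasticity = (dY/dX) · (X/Y)

dY/dX = 2·e^X
At X = 99: dY/dX = 2·e^99, Y = 2·e^99

Elasticity = (2·e^99) · (99 / (2·e^99)) = 99

Interpretation: for a small percentage change in X, the percentage change in Y is approximately 99.00 times as large.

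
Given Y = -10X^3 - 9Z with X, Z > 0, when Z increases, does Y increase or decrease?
Y decreases

Taking the partial derivative:
∂Y/∂Z = -9

∂Y/∂Z = -9 < 0 (assuming positive values)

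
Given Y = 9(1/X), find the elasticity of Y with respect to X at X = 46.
Elasticity = -1

Elasticity = (dY/dX) · (X/Y)

dY/dX = -9/X²
At X = 46: dY/dX = -9/2116, Y = 9/46

Elasticity = (-9/2116) · (46 / (9/46)) = -1

Interpretation: for a small percentage change in X, the percentage change in Y is approximately -1.00 times as large.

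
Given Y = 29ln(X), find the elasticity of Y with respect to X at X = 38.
Elasticity = 1/ln(38) ≈ 0.2749

Elasticity = (dY/dX) · (X/Y)

dY/dX = 29/X
At X = 38: dY/dX = 29/38, Y = 29·ln(38)

Elasticity = (29/38) · (38 / (29·ln(38))) = 1/ln(38) ≈ 0.2749

Interpretation: for a small percentage change in X, the percentage change in Y is approximately 0.27 times as large.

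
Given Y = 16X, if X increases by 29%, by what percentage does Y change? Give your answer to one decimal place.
29.0%

For Y = 16X:
If X → X(1 + 0.29)
Then Y → Y · (1 + 0.29)^1
     = Y · 1.2900

Percentage change = ((1 + 0.29)^1 − 1) × 100% = 29.0%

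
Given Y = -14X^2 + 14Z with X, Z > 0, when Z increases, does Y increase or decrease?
Y increases

Taking the partial derivative:
∂Y/∂Z = 14

∂Y/∂Z = 14 > 0 (assuming positive values)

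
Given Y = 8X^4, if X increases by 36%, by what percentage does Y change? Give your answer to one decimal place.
242.1%

For Y = 8X^4:
If X → X(1 + 0.36)
Then Y → Y · (1 + 0.36)^4
     ≈ Y · 3.4210

Percentage change = ((1 + 0.36)^4 − 1) × 100% ≈ 242.1%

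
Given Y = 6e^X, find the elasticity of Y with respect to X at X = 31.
Elasticity = 31

Elasticity = (dY/dX) · (X/Y)

dY/dX = 6·e^X
At X = 31: dY/dX = 6·e^31, Y = 6·e^31

Elasticity = (6·e^31) · (31 / (6·e^31)) = 31

Interpretation: for a small percentage change in X, the percentage change in Y is approximately 31.00 times as large.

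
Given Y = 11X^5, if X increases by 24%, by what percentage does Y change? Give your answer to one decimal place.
193.2%

For Y = 11X^5:
If X → X(1 + 0.24)
Then Y → Y · (1 + 0.24)^5
     ≈ Y · 2.9316

Percentage change = ((1 + 0.24)^5 − 1) × 100% ≈ 193.2%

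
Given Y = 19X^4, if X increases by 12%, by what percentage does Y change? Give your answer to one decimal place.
57.4%

For Y = 19X^4:
If X → X(1 + 0.12)
Then Y → Y · (1 + 0.12)^4
     ≈ Y · 1.5735

Percentage change = ((1 + 0.12)^4 − 1) × 100% ≈ 57.4%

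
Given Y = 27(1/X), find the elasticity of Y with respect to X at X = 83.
Elasticity = -1

Elasticity = (dY/dX) · (X/Y)

dY/dX = -27/X²
At X = 83: dY/dX = -27/6889, Y = 27/83

Elasticity = (-27/6889) · (83 / (27/83)) = -1

Interpretation: for a small percentage change in X, the percentage change in Y is approximately -1.00 times as large.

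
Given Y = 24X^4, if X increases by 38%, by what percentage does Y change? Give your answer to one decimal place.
262.7%

For Y = 24X^4:
If X → X(1 + 0.38)
Then Y → Y · (1 + 0.38)^4
     ≈ Y · 3.6267

Percentage change = ((1 + 0.38)^4 − 1) × 100% ≈ 262.7%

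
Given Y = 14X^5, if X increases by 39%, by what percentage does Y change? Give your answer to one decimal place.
418.9%

For Y = 14X^5:
If X → X(1 + 0.39)
Then Y → Y · (1 + 0.39)^5
     ≈ Y · 5.1889

Percentage change = ((1 + 0.39)^5 − 1) × 100% ≈ 418.9%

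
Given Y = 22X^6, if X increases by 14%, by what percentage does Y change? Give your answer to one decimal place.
119.5%

For Y = 22X^6:
If X → X(1 + 0.14)
Then Y → Y · (1 + 0.14)^6
     ≈ Y · 2.1950

Percentage change = ((1 + 0.14)^6 − 1) × 100% ≈ 119.5%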